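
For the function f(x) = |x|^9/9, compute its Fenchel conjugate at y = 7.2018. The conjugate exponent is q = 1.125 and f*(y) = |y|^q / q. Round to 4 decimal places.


The conjugate exponent q satisfies 1/p + 1/q = 1.
p = 9, so q = 9/(9 - 1) = 1.125
|y|^q = 7.2018^1.125 = 9.2177
f*(7.2018) = 9.2177 / 1.125 = 8.1935


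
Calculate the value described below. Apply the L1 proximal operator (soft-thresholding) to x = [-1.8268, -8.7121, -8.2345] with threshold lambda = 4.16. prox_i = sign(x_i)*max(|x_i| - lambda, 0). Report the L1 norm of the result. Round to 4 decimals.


Soft-thresholding with lambda = 4.16:
prox(-1.8268) = sign(-1.8268)*max(|-1.8268| - 4.16, 0) = 0.0
prox(-8.7121) = sign(-8.7121)*max(|-8.7121| - 4.16, 0) = -4.5521
prox(-8.2345) = sign(-8.2345)*max(|-8.2345| - 4.16, 0) = -4.0745
prox(x) = [0.0, -4.5521, -4.0745]
||prox(x)||_1 = 0.0 + 4.5521 + 4.0745 = 8.6266


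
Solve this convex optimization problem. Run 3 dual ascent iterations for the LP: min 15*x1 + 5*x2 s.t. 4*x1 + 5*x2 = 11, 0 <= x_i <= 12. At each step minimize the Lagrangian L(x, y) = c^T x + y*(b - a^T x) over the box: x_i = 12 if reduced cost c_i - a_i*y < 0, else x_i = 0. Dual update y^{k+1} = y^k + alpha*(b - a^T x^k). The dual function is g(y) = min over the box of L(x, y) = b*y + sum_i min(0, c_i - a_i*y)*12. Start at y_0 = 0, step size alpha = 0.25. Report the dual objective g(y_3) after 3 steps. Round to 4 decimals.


Dual ascent for LP: min 15*x1 + 5*x2, 4*x1 + 5*x2 = 11, 0 <= x_i <= 12
Step 1: y^k = 0.0, reduced costs: (15.0, 5.0)
  x^k = (0.0, 0.0), subgradient = b - a^T x = 11.0
  y^{k+1} = 0.0 + 0.25*11.0 = 2.75
Step 2: y^k = 2.75, reduced costs: (4.0, -8.75)
  x^k = (0.0, 12.0), subgradient = b - a^T x = -49.0
  y^{k+1} = 2.75 + 0.25*-49.0 = -9.5
Step 3: y^k = -9.5, reduced costs: (53.0, 52.5)
  x^k = (0.0, 0.0), subgradient = b - a^T x = 11.0
  y^{k+1} = -9.5 + 0.25*11.0 = -6.75
Dual objective at y_3 = -6.75: reduced costs (42.0, 38.75), box minimizer x = (0.0, 0.0)
g(y_3) = b*y + (c1 - a1*y)*x1 + (c2 - a2*y)*x2 = 11*(-6.75) + 42.0*0.0 + 38.75*0.0 = -74.25 + 0.0 + 0.0 = -74.25


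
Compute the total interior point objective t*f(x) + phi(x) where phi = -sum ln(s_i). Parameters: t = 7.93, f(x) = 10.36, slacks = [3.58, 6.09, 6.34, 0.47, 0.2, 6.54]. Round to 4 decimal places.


Step 1: Compute log-barrier.
ln values: [1.2754, 1.8066, 1.8469, -0.755, -1.6094, 1.8779]
phi = -(1.2754 + 1.8066 + 1.8469 - 0.755 - 1.6094 + 1.8779) = -4.4424
Step 2: Compute augmented objective.
t*f(x) = 7.93*10.36 = 82.1548
Total = 82.1548 - 4.4424 = 77.7124


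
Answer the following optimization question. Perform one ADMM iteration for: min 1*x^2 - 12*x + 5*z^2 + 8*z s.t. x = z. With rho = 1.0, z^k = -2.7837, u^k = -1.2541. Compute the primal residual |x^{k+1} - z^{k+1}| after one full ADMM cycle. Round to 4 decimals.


ADMM iteration with rho = 1.0, z^k = -2.7837, u^k = -1.2541
Step 1: x-update.
Minimize 1*x^2 - 12*x + (1.0/2)*(x + 2.7837 - 1.2541)^2
FOC: (2*1 + 1.0)*x = 12 + 1.0*(-2.7837 + 1.2541)
x^{k+1} = 3.4901
Step 2: z-update.
Minimize 5*z^2 + 8*z + (1.0/2)*(3.4901 - z - 1.2541)^2
FOC: (2*5 + 1.0)*z = -8 + 1.0*(3.4901 - 1.2541)
z^{k+1} = -0.524
Step 3: u-update.
u^{k+1} = -1.2541 + 3.4901 + 0.524 = 2.76
Step 4: Primal residual = |3.4901 + 0.524| = 4.0141


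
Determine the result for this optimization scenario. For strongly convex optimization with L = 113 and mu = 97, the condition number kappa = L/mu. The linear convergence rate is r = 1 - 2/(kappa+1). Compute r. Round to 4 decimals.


Step 1: Compute the condition number.
kappa = L/mu = 113/97 = 1.1649
Step 2: Compute the convergence rate.
r = 1 - 2/(kappa + 1) = 1 - 2*mu/(L + mu) = (L - mu)/(L + mu) = 16/210 = 0.0762


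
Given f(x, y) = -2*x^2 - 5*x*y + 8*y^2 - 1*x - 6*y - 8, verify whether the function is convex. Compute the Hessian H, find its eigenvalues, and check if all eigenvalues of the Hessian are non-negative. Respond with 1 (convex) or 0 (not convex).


The Hessian of f(x,y) = -2*x^2 - 5*x*y + 8*y^2 - 1*x - 6*y - 8 is:
H = [[-4, -5], [-5, 16]]
Trace = -4 + 16 = 12
Determinant = -4*16 - (-5)^2 = -89
Discriminant = (12)^2 - 4*-89 = 500.0
Eigenvalues: lambda_1 = -5.1803, lambda_2 = 17.1803
The function is not convex.

0


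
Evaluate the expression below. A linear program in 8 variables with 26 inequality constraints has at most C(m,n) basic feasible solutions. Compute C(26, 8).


Each vertex corresponds to some choice of n active constraints out of m, so the number of vertices is at most C(m, n) = m! / (n!(m-n)!).
m = 26, n = 8
Numerator: 26 * 25 * 24 * 23 * 22 * 21 * 20 * 19
Denominator: 8! = 40320
C(26, 8) = 1562275


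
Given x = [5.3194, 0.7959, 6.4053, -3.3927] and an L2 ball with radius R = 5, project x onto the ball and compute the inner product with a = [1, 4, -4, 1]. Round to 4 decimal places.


Step 1: Compute ||x|| (intermediates to 6 decimals).
||x|| = sqrt(5.3194^2 + 0.7959^2 + 6.4053^2 + (-3.3927)^2) = 9.025949
Step 2: Project.
Since ||x|| > R, scale = R/||x|| = 5/9.025949 = 0.553958, proj(x) = scale * x
proj(x) = [2.946724, 0.440895, 3.548267, -1.879413]
Step 3: Dot product.
a^T * proj(x) = 1*2.946724 + 4*0.440895 - 4*3.548267 + 1*(-1.879413) = -11.3622


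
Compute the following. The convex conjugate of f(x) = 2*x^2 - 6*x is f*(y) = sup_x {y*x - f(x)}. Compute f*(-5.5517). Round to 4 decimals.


f*(y) = sup_x {y*x - a*x^2 - b*x} = sup_x {(y-b)*x - a*x^2}
FOC: (y - b) - 2a*x = 0 => x* = (y - b)/(2a)
x* = (-5.5517 + 6)/(2*2) = 0.1121
f*(-5.5517) = (y-b)^2/(4a) = (-5.5517 + 6)^2/(4*2)
= 0.201/8 = 0.0251


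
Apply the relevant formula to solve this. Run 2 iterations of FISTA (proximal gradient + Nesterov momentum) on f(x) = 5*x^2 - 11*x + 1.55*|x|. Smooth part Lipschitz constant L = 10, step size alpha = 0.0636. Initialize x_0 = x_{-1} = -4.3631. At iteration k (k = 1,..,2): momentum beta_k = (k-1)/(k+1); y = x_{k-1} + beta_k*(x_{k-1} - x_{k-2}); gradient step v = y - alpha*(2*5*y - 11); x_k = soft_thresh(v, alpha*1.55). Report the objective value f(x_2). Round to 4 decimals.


FISTA on f(x) = 5*x^2 - 11*x + 1.55*|x|
L = 10, alpha = 0.0636
Iteration 1: beta = 0.0, y = -4.3631 + 0.0*(-4.3631 + 4.3631) = -4.3631
  grad(y) = -54.631, v = y - alpha*grad = -0.8886
  prox(v) = soft_thresh(-0.8886, 0.0986) = -0.79
Iteration 2: beta = 0.3333, y = -0.79 + 0.3333*(-0.79 + 4.3631) = 0.401
  grad(y) = -6.9895, v = y - alpha*grad = 0.8456
  prox(v) = soft_thresh(0.8456, 0.0986) = 0.747
f(x_2) = 5*0.747^2 - 11*0.747 + 1.55*|0.747| = -4.2691


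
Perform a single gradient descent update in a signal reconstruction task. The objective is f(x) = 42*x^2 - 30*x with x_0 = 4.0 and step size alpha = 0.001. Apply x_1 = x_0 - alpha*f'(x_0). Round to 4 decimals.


We compute the gradient at x_0 and apply the update.
f'(x) = 84*x - 30
f'(4.0) = 84*4.0 - 30 = 306.0
x_1 = 4.0 - 0.001*306.0 = 3.694


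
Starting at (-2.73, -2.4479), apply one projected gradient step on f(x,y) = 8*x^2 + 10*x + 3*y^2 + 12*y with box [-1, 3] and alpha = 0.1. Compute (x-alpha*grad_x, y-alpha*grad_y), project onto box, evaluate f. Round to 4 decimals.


Step 1: Compute gradient at (-2.73, -2.4479).
grad_x = 2*8*-2.73 + 10 = -33.68
grad_y = 2*3*-2.4479 + 12 = -2.6874
Step 2: Gradient step.
x_raw = -2.73 - 0.1*-33.68 = 0.638
y_raw = -2.4479 - 0.1*-2.6874 = -2.1792
Step 3: Project onto [-1, 3].
x_proj = clip(0.638) = 0.638
y_proj = clip(-2.1792) = -1.0
Step 4: Evaluate f.
f(0.638, -1.0) = 0.6364


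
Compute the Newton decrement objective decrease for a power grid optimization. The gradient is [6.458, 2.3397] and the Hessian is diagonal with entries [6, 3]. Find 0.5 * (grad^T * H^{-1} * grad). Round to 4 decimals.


Step 1: H is diagonal, so H^(-1) * g = [1.0763, 0.7799].
Step 2: g^T H^(-1) g = sum_i g_i^2 / H_ii
  = (6.458)^2/6 + (2.3397)^2/3
  = 6.951 + 1.8247 = 8.7757
Step 3: Objective decrease = 0.5 * g^T H^(-1) g = 4.3878


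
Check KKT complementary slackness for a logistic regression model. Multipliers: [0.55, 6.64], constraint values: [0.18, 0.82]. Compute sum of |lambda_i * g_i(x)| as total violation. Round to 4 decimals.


KKT complementary slackness check:
lambda_1 * g_1 = 0.55 * 0.18 = 0.099
lambda_2 * g_2 = 6.64 * 0.82 = 5.4448
Total violation = 0.099 + 5.4448 = 5.5438


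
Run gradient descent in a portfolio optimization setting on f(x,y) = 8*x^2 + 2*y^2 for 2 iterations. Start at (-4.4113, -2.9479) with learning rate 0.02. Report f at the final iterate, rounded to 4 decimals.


Gradient descent on f(x,y) = 8*x^2 + 2*y^2.
Starting point: (-4.4113, -2.9479), alpha = 0.02
Step 1: grad_x = 2*8*-4.4113 = -70.5808, grad_y = 2*2*-2.9479 = -11.7916
  x_1 = -4.4113 - 0.02*-70.5808 = -2.9997
  y_1 = -2.9479 - 0.02*-11.7916 = -2.7121
Step 2: grad_x = 2*8*-2.9997 = -47.9949, grad_y = 2*2*-2.7121 = -10.8483
  x_2 = -2.9997 - 0.02*-47.9949 = -2.0398
  y_2 = -2.7121 - 0.02*-10.8483 = -2.4951
f(-2.0398, -2.4951) = 8*(-2.0398)^2 + 2*(-2.4951)^2 = 45.7369


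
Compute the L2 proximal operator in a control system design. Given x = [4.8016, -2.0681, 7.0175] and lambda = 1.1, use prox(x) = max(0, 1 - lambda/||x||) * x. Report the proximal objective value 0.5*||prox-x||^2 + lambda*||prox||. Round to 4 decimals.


Step 1: Compute ||x||.
||x|| = 8.7509
Step 2: Compute scaling factor.
scale = max(0, 1 - 1.1/8.7509) = 0.8743
Step 3: prox(x) = [4.198, -1.8081, 6.1354]
||prox(x)|| = 7.6509
Step 4: Proximal objective.
0.5*||prox-x||^2 = 0.605
lambda*||prox|| = 8.416
Total = 9.021


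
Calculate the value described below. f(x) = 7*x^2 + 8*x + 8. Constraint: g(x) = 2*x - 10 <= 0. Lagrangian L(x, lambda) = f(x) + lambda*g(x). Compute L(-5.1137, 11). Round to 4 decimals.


Step 1: Evaluate f(x).
f(-5.1137) = 7*(-5.1137)^2 + 8*(-5.1137) + 8 = 150.1399
Step 2: Evaluate g(x).
g(-5.1137) = 2*-5.1137 - 10 = -20.2274
Step 3: Compute Lagrangian.
L = 150.1399 + 11*-20.2274 = -72.3615


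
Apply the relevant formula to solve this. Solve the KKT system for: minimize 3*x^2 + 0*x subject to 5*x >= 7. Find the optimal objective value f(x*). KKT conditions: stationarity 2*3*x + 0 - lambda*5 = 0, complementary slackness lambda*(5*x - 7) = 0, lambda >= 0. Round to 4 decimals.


Step 1: Try lambda = 0 (constraint inactive).
x_unc = 0/(2*3) = 0.0
Check: 5*0.0 = 0.0 < 7 -- violated!
Step 2: Constraint must be active: 5*x = 7
x* = 7/5 = 1.4
lambda = (2*3*1.4 + 0)/5 = 1.68
Step 3: Compute optimal value.
f(x*) = 3*1.4^2 + 0*1.4 = 5.88


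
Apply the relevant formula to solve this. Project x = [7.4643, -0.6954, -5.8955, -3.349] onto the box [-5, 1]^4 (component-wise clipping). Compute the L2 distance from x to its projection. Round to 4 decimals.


Project each component onto [-5, 1].
clip(7.4643) = 1.0, clip(-0.6954) = -0.6954, clip(-5.8955) = -5.0, clip(-3.349) = -3.349
Projection = [1.0, -0.6954, -5.0, -3.349]
Squared diffs: [41.7872, 0.0, 0.8019, 0.0]
Distance = sqrt(42.5891) = 6.526


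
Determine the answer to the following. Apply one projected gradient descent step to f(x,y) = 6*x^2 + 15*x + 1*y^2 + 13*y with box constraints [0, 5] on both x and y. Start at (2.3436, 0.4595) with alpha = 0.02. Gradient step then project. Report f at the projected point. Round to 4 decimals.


Step 1: Compute gradient at (2.3436, 0.4595).
grad_x = 2*6*2.3436 + 15 = 43.1232
grad_y = 2*1*0.4595 + 13 = 13.919
Step 2: Gradient step.
x_raw = 2.3436 - 0.02*43.1232 = 1.4811
y_raw = 0.4595 - 0.02*13.919 = 0.1811
Step 3: Project onto [0, 5].
x_proj = clip(1.4811) = 1.4811
y_proj = clip(0.1811) = 0.1811
Step 4: Evaluate f.
f(1.4811, 0.1811) = 37.767


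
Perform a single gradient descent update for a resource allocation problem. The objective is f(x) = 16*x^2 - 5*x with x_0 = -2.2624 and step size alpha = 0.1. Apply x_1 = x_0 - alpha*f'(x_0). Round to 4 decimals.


We compute the gradient at x_0 and apply the update.
f'(x) = 32*x - 5
f'(-2.2624) = 32*-2.2624 - 5 = -77.3968
x_1 = -2.2624 - 0.1*-77.3968 = 5.4773


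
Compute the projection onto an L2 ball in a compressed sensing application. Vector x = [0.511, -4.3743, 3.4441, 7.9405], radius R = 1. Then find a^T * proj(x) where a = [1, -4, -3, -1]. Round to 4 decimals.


Step 1: Compute ||x|| (intermediates to 6 decimals).
||x|| = sqrt(0.511^2 + (-4.3743)^2 + 3.4441^2 + 7.9405^2) = 9.711281
Step 2: Project.
Since ||x|| > R, scale = R/||x|| = 1/9.711281 = 0.102973, proj(x) = scale * x
proj(x) = [0.052619, -0.450435, 0.354649, 0.817657]
Step 3: Dot product.
a^T * proj(x) = 1*0.052619 - 4*(-0.450435) - 3*0.354649 - 1*0.817657 = -0.0272


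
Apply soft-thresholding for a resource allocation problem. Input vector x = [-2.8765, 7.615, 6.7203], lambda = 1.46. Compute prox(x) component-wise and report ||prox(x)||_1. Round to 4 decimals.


Soft-thresholding with lambda = 1.46:
prox(-2.8765) = sign(-2.8765)*max(|-2.8765| - 1.46, 0) = -1.4165
prox(7.615) = sign(7.615)*max(|7.615| - 1.46, 0) = 6.155
prox(6.7203) = sign(6.7203)*max(|6.7203| - 1.46, 0) = 5.2603
prox(x) = [-1.4165, 6.155, 5.2603]
||prox(x)||_1 = 1.4165 + 6.155 + 5.2603 = 12.8318


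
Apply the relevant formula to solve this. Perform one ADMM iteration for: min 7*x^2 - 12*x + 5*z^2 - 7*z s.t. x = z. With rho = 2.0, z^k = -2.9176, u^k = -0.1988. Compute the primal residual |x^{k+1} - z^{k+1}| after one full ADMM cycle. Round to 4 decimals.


ADMM iteration with rho = 2.0, z^k = -2.9176, u^k = -0.1988
Step 1: x-update.
Minimize 7*x^2 - 12*x + (2.0/2)*(x + 2.9176 - 0.1988)^2
FOC: (2*7 + 2.0)*x = 12 + 2.0*(-2.9176 + 0.1988)
x^{k+1} = 0.4102
Step 2: z-update.
Minimize 5*z^2 - 7*z + (2.0/2)*(0.4102 - z - 0.1988)^2
FOC: (2*5 + 2.0)*z = 7 + 2.0*(0.4102 - 0.1988)
z^{k+1} = 0.6186
Step 3: u-update.
u^{k+1} = -0.1988 + 0.4102 - 0.6186 = -0.4072
Step 4: Primal residual = |0.4102 - 0.6186| = 0.2084


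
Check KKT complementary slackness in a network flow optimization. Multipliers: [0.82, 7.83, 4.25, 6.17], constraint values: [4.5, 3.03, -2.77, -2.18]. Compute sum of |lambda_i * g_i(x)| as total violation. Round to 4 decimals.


KKT complementary slackness check:
lambda_1 * g_1 = 0.82 * 4.5 = 3.69
lambda_2 * g_2 = 7.83 * 3.03 = 23.7249
lambda_3 * g_3 = 4.25 * -2.77 = -11.7725
lambda_4 * g_4 = 6.17 * -2.18 = -13.4506
Total violation = 3.69 + 23.7249 + 11.7725 + 13.4506 = 52.638


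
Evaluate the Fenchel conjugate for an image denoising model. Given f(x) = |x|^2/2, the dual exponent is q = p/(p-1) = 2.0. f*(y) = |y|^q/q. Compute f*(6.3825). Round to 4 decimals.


The conjugate exponent q satisfies 1/p + 1/q = 1.
p = 2, so q = 2/(2 - 1) = 2.0
|y|^q = 6.3825^2.0 = 40.7363
f*(6.3825) = 40.7363 / 2.0 = 20.3682


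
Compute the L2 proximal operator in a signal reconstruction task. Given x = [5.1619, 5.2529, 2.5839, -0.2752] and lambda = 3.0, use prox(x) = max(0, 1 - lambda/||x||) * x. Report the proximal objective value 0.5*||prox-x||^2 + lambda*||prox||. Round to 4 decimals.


Step 1: Compute ||x||.
||x|| = 7.8096
Step 2: Compute scaling factor.
scale = max(0, 1 - 3.0/7.8096) = 0.6159
Step 3: prox(x) = [3.179, 3.235, 1.5913, -0.1695]
||prox(x)|| = 4.8096
Step 4: Proximal objective.
0.5*||prox-x||^2 = 4.5
lambda*||prox|| = 14.4288
Total = 18.9289


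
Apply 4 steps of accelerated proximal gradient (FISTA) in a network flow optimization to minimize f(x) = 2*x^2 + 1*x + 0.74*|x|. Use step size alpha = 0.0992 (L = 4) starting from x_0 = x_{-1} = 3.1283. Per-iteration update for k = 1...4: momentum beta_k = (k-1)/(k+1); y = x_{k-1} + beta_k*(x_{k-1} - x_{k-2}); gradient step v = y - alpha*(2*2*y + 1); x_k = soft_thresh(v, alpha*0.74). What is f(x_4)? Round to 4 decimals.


FISTA on f(x) = 2*x^2 + 1*x + 0.74*|x|
L = 4, alpha = 0.0992
Iteration 1: beta = 0.0, y = 3.1283 + 0.0*(3.1283 - 3.1283) = 3.1283
  grad(y) = 13.5132, v = y - alpha*grad = 1.7878
  prox(v) = soft_thresh(1.7878, 0.0734) = 1.7144
Iteration 2: beta = 0.3333, y = 1.7144 + 0.3333*(1.7144 - 3.1283) = 1.2431
  grad(y) = 5.9723, v = y - alpha*grad = 0.6506
  prox(v) = soft_thresh(0.6506, 0.0734) = 0.5772
Iteration 3: beta = 0.5, y = 0.5772 + 0.5*(0.5772 - 1.7144) = 0.0086
  grad(y) = 1.0345, v = y - alpha*grad = -0.094
  prox(v) = soft_thresh(-0.094, 0.0734) = -0.0206
Iteration 4: beta = 0.6, y = -0.0206 + 0.6*(-0.0206 - 0.5772) = -0.3793
  grad(y) = -0.5171, v = y - alpha*grad = -0.328
  prox(v) = soft_thresh(-0.328, 0.0734) = -0.2546
f(x_4) = 2*(-0.2546)^2 + 1*(-0.2546) + 0.74*|-0.2546| = 0.0634


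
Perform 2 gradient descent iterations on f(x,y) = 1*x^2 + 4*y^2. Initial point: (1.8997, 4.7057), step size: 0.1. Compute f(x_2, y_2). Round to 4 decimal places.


Gradient descent on f(x,y) = 1*x^2 + 4*y^2.
Starting point: (1.8997, 4.7057), alpha = 0.1
Step 1: grad_x = 2*1*1.8997 = 3.7994, grad_y = 2*4*4.7057 = 37.6456
  x_1 = 1.8997 - 0.1*3.7994 = 1.5198
  y_1 = 4.7057 - 0.1*37.6456 = 0.9411
Step 2: grad_x = 2*1*1.5198 = 3.0395, grad_y = 2*4*0.9411 = 7.5291
  x_2 = 1.5198 - 0.1*3.0395 = 1.2158
  y_2 = 0.9411 - 0.1*7.5291 = 0.1882
f(1.2158, 0.1882) = 1*1.2158^2 + 4*0.1882^2 = 1.6199


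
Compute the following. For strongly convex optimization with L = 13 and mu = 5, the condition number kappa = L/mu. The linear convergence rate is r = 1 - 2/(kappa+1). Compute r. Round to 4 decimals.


Step 1: Compute the condition number.
kappa = L/mu = 13/5 = 2.6
Step 2: Compute the convergence rate.
r = 1 - 2/(kappa + 1) = 1 - 2*mu/(L + mu) = (L - mu)/(L + mu) = 8/18 = 0.4444


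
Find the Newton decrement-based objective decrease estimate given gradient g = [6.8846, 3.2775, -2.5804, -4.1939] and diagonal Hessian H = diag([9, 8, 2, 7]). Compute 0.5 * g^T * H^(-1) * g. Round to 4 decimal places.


Step 1: H is diagonal, so H^(-1) * g = [0.765, 0.4097, -1.2902, -0.5991].
Step 2: g^T H^(-1) g = sum_i g_i^2 / H_ii
  = (6.8846)^2/9 + (3.2775)^2/8 + (-2.5804)^2/2 + (-4.1939)^2/7
  = 5.2664 + 1.3428 + 3.3292 + 2.5127 = 12.4511
Step 3: Objective decrease = 0.5 * g^T H^(-1) g = 6.2255


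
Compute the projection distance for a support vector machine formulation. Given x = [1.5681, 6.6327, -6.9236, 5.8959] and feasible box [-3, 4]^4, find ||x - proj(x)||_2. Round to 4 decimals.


Project each component onto [-3, 4].
clip(1.5681) = 1.5681, clip(6.6327) = 4.0, clip(-6.9236) = -3.0, clip(5.8959) = 4.0
Projection = [1.5681, 4.0, -3.0, 4.0]
Squared diffs: [0.0, 6.9311, 15.3946, 3.5944]
Distance = sqrt(25.9201) = 5.0912


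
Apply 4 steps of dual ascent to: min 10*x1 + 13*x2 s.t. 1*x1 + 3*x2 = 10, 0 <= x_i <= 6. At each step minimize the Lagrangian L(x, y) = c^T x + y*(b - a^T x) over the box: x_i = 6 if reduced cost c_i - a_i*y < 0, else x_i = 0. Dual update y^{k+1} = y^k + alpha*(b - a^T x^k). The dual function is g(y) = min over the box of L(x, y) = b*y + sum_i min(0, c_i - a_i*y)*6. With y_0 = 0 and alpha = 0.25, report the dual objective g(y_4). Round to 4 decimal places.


Dual ascent for LP: min 10*x1 + 13*x2, 1*x1 + 3*x2 = 10, 0 <= x_i <= 6
Step 1: y^k = 0.0, reduced costs: (10.0, 13.0)
  x^k = (0.0, 0.0), subgradient = b - a^T x = 10.0
  y^{k+1} = 0.0 + 0.25*10.0 = 2.5
Step 2: y^k = 2.5, reduced costs: (7.5, 5.5)
  x^k = (0.0, 0.0), subgradient = b - a^T x = 10.0
  y^{k+1} = 2.5 + 0.25*10.0 = 5.0
Step 3: y^k = 5.0, reduced costs: (5.0, -2.0)
  x^k = (0.0, 6.0), subgradient = b - a^T x = -8.0
  y^{k+1} = 5.0 + 0.25*-8.0 = 3.0
Step 4: y^k = 3.0, reduced costs: (7.0, 4.0)
  x^k = (0.0, 0.0), subgradient = b - a^T x = 10.0
  y^{k+1} = 3.0 + 0.25*10.0 = 5.5
Dual objective at y_4 = 5.5: reduced costs (4.5, -3.5), box minimizer x = (0.0, 6.0)
g(y_4) = b*y + (c1 - a1*y)*x1 + (c2 - a2*y)*x2 = 10*5.5 + 4.5*0.0 + (-3.5)*6.0 = 55.0 + 0.0 - 21.0 = 34.0


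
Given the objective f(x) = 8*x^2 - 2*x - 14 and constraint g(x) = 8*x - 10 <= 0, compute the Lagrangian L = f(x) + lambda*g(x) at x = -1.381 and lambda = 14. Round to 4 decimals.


Step 1: Evaluate f(x).
f(-1.381) = 8*(-1.381)^2 - 2*(-1.381) - 14 = 4.0193
Step 2: Evaluate g(x).
g(-1.381) = 8*-1.381 - 10 = -21.048
Step 3: Compute Lagrangian.
L = 4.0193 + 14*-21.048 = -290.6527


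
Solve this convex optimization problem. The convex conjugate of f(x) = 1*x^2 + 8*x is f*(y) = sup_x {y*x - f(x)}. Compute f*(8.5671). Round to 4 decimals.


f*(y) = sup_x {y*x - a*x^2 - b*x} = sup_x {(y-b)*x - a*x^2}
FOC: (y - b) - 2a*x = 0 => x* = (y - b)/(2a)
x* = (8.5671 - 8)/(2*1) = 0.2836
f*(8.5671) = (y-b)^2/(4a) = (8.5671 - 8)^2/(4*1)
= 0.3216/4 = 0.0804


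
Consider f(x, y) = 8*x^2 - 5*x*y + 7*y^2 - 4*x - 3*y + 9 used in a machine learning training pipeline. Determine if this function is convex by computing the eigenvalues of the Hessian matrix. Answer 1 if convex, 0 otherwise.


The Hessian of f(x,y) = 8*x^2 - 5*x*y + 7*y^2 - 4*x - 3*y + 9 is:
H = [[16, -5], [-5, 14]]
Trace = 16 + 14 = 30
Determinant = 16*14 - (-5)^2 = 199
Discriminant = (30)^2 - 4*199 = 104.0
Eigenvalues: lambda_1 = 9.901, lambda_2 = 20.099
The function is convex.

1


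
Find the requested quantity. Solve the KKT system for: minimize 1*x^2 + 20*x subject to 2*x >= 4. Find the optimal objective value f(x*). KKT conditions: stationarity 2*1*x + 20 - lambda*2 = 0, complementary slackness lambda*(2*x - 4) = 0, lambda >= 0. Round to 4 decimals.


Step 1: Try lambda = 0 (constraint inactive).
x_unc = -20/(2*1) = -10.0
Check: 2*-10.0 = -20.0 < 4 -- violated!
Step 2: Constraint must be active: 2*x = 4
x* = 4/2 = 2.0
lambda = (2*1*2.0 + 20)/2 = 12.0
Step 3: Compute optimal value.
f(x*) = 1*2.0^2 + 20*2.0 = 44.0


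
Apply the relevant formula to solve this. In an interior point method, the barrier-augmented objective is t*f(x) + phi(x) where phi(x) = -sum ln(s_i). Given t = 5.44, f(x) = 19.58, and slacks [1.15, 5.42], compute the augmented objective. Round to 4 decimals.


Step 1: Compute log-barrier.
ln values: [0.1398, 1.6901]
phi = -(0.1398 + 1.6901) = -1.8299
Step 2: Compute augmented objective.
t*f(x) = 5.44*19.58 = 106.5152
Total = 106.5152 - 1.8299 = 104.6853


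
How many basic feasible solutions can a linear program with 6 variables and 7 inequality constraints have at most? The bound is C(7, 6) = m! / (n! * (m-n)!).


Each vertex corresponds to some choice of n active constraints out of m, so the number of vertices is at most C(m, n) = m! / (n!(m-n)!).
m = 7, n = 6
Numerator: 7 * 6 * 5 * 4 * 3 * 2
Denominator: 6! = 720
C(7, 6) = 7


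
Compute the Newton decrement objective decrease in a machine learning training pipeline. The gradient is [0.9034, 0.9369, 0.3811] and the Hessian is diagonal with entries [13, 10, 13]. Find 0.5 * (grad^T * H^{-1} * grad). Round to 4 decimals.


Step 1: H is diagonal, so H^(-1) * g = [0.0695, 0.0937, 0.0293].
Step 2: g^T H^(-1) g = sum_i g_i^2 / H_ii
  = (0.9034)^2/13 + (0.9369)^2/10 + (0.3811)^2/13
  = 0.0628 + 0.0878 + 0.0112 = 0.1617
Step 3: Objective decrease = 0.5 * g^T H^(-1) g = 0.0809


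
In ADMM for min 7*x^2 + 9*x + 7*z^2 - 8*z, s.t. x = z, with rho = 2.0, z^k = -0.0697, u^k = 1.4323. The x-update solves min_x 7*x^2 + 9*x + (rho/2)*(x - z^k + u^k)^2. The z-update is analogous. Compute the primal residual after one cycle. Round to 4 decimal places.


ADMM iteration with rho = 2.0, z^k = -0.0697, u^k = 1.4323
Step 1: x-update.
Minimize 7*x^2 + 9*x + (2.0/2)*(x + 0.0697 + 1.4323)^2
FOC: (2*7 + 2.0)*x = -9 + 2.0*(-0.0697 - 1.4323)
x^{k+1} = -0.7503
Step 2: z-update.
Minimize 7*z^2 - 8*z + (2.0/2)*(-0.7503 - z + 1.4323)^2
FOC: (2*7 + 2.0)*z = 8 + 2.0*(-0.7503 + 1.4323)
z^{k+1} = 0.5853
Step 3: u-update.
u^{k+1} = 1.4323 - 0.7503 - 0.5853 = 0.0968
Step 4: Primal residual = |-0.7503 - 0.5853| = 1.3355


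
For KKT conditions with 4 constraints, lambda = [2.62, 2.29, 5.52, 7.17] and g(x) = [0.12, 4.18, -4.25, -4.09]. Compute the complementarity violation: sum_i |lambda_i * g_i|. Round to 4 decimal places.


KKT complementary slackness check:
lambda_1 * g_1 = 2.62 * 0.12 = 0.3144
lambda_2 * g_2 = 2.29 * 4.18 = 9.5722
lambda_3 * g_3 = 5.52 * -4.25 = -23.46
lambda_4 * g_4 = 7.17 * -4.09 = -29.3253
Total violation = 0.3144 + 9.5722 + 23.46 + 29.3253 = 62.6719


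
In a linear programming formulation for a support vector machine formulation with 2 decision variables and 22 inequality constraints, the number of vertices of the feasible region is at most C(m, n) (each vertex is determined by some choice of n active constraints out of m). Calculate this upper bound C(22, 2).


Each vertex corresponds to some choice of n active constraints out of m, so the number of vertices is at most C(m, n) = m! / (n!(m-n)!).
m = 22, n = 2
Numerator: 22 * 21
Denominator: 2! = 2
C(22, 2) = 231


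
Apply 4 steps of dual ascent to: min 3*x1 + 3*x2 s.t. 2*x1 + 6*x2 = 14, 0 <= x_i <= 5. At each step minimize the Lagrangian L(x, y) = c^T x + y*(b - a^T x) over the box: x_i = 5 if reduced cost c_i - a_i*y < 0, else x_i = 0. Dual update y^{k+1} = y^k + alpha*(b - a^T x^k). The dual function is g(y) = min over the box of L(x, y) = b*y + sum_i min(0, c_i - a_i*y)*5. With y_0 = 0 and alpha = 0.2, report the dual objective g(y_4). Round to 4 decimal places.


Dual ascent for LP: min 3*x1 + 3*x2, 2*x1 + 6*x2 = 14, 0 <= x_i <= 5
Step 1: y^k = 0.0, reduced costs: (3.0, 3.0)
  x^k = (0.0, 0.0), subgradient = b - a^T x = 14.0
  y^{k+1} = 0.0 + 0.2*14.0 = 2.8
Step 2: y^k = 2.8, reduced costs: (-2.6, -13.8)
  x^k = (5.0, 5.0), subgradient = b - a^T x = -26.0
  y^{k+1} = 2.8 + 0.2*-26.0 = -2.4
Step 3: y^k = -2.4, reduced costs: (7.8, 17.4)
  x^k = (0.0, 0.0), subgradient = b - a^T x = 14.0
  y^{k+1} = -2.4 + 0.2*14.0 = 0.4
Step 4: y^k = 0.4, reduced costs: (2.2, 0.6)
  x^k = (0.0, 0.0), subgradient = b - a^T x = 14.0
  y^{k+1} = 0.4 + 0.2*14.0 = 3.2
Dual objective at y_4 = 3.2: reduced costs (-3.4, -16.2), box minimizer x = (5.0, 5.0)
g(y_4) = b*y + (c1 - a1*y)*x1 + (c2 - a2*y)*x2 = 14*3.2 + (-3.4)*5.0 + (-16.2)*5.0 = 44.8 - 17.0 - 81.0 = -53.2


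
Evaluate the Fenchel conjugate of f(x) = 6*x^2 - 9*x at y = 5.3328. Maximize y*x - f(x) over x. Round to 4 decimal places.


f*(y) = sup_x {y*x - a*x^2 - b*x} = sup_x {(y-b)*x - a*x^2}
FOC: (y - b) - 2a*x = 0 => x* = (y - b)/(2a)
x* = (5.3328 + 9)/(2*6) = 1.1944
f*(5.3328) = (y-b)^2/(4a) = (5.3328 + 9)^2/(4*6)
= 205.4292/24 = 8.5595


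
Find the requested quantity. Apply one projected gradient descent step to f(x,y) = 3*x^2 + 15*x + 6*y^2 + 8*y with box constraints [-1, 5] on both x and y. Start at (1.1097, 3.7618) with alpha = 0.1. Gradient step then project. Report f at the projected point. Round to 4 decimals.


Step 1: Compute gradient at (1.1097, 3.7618).
grad_x = 2*3*1.1097 + 15 = 21.6582
grad_y = 2*6*3.7618 + 8 = 53.1416
Step 2: Gradient step.
x_raw = 1.1097 - 0.1*21.6582 = -1.0561
y_raw = 3.7618 - 0.1*53.1416 = -1.5524
Step 3: Project onto [-1, 5].
x_proj = clip(-1.0561) = -1.0
y_proj = clip(-1.5524) = -1.0
Step 4: Evaluate f.
f(-1.0, -1.0) = -14.0


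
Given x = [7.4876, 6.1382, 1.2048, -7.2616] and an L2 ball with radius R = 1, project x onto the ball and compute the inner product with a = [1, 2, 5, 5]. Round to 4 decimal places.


Step 1: Compute ||x|| (intermediates to 6 decimals).
||x|| = sqrt(7.4876^2 + 6.1382^2 + 1.2048^2 + (-7.2616)^2) = 12.162402
Step 2: Project.
Since ||x|| > R, scale = R/||x|| = 1/12.162402 = 0.082221, proj(x) = scale * x
proj(x) = [0.615638, 0.504689, 0.09906, -0.597056]
Step 3: Dot product.
a^T * proj(x) = 1*0.615638 + 2*0.504689 + 5*0.09906 + 5*(-0.597056) = -0.865


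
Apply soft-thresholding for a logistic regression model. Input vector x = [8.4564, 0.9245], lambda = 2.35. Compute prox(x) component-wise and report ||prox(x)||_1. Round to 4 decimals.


Soft-thresholding with lambda = 2.35:
prox(8.4564) = sign(8.4564)*max(|8.4564| - 2.35, 0) = 6.1064
prox(0.9245) = sign(0.9245)*max(|0.9245| - 2.35, 0) = 0.0
prox(x) = [6.1064, 0.0]
||prox(x)||_1 = 6.1064 + 0.0 = 6.1064


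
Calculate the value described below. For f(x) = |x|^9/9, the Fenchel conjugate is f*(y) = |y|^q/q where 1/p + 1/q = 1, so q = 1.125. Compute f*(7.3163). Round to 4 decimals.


The conjugate exponent q satisfies 1/p + 1/q = 1.
p = 9, so q = 9/(9 - 1) = 1.125
|y|^q = 7.3163^1.125 = 9.3827
f*(7.3163) = 9.3827 / 1.125 = 8.3402


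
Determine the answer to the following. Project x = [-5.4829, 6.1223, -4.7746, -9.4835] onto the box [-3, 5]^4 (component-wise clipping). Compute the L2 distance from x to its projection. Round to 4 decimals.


Project each component onto [-3, 5].
clip(-5.4829) = -3.0, clip(6.1223) = 5.0, clip(-4.7746) = -3.0, clip(-9.4835) = -3.0
Projection = [-3.0, 5.0, -3.0, -3.0]
Squared diffs: [6.1648, 1.2596, 3.1492, 42.0358]
Distance = sqrt(52.6094) = 7.2532


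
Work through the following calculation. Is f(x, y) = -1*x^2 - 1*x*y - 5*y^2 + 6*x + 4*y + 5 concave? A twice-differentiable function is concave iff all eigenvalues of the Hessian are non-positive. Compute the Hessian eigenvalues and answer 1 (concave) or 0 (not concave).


The Hessian of f(x,y) = -1*x^2 - 1*x*y - 5*y^2 + 6*x + 4*y + 5 is:
H = [[-2, -1], [-1, -10]]
Trace = -2 - 10 = -12
Determinant = -2*-10 - (-1)^2 = 19
Discriminant = (-12)^2 - 4*19 = 68.0
Eigenvalues: lambda_1 = -10.1231, lambda_2 = -1.8769
The function is concave.

1


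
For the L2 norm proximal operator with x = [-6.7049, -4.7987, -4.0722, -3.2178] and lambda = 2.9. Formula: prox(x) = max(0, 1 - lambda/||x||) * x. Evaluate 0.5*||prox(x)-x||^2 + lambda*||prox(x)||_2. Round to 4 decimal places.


Step 1: Compute ||x||.
||x|| = 9.7427
Step 2: Compute scaling factor.
scale = max(0, 1 - 2.9/9.7427) = 0.7023
Step 3: prox(x) = [-4.7091, -3.3703, -2.8601, -2.26]
||prox(x)|| = 6.8427
Step 4: Proximal objective.
0.5*||prox-x||^2 = 4.205
lambda*||prox|| = 19.8438
Total = 24.0488


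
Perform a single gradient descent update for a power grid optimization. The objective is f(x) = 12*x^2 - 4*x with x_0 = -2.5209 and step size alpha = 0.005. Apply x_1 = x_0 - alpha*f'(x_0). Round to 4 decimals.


We compute the gradient at x_0 and apply the update.
f'(x) = 24*x - 4
f'(-2.5209) = 24*-2.5209 - 4 = -64.5016
x_1 = -2.5209 - 0.005*-64.5016 = -2.1984


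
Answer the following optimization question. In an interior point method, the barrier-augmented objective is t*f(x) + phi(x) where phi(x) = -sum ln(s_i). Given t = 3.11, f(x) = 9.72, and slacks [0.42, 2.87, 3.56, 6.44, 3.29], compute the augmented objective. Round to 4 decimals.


Step 1: Compute log-barrier.
ln values: [-0.8675, 1.0543, 1.2698, 1.8625, 1.1909]
phi = -(-0.8675 + 1.0543 + 1.2698 + 1.8625 + 1.1909) = -4.51
Step 2: Compute augmented objective.
t*f(x) = 3.11*9.72 = 30.2292
Total = 30.2292 - 4.51 = 25.7192


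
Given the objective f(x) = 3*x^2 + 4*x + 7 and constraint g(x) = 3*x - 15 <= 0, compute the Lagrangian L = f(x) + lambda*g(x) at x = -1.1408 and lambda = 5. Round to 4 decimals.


Step 1: Evaluate f(x).
f(-1.1408) = 3*(-1.1408)^2 + 4*(-1.1408) + 7 = 6.3411
Step 2: Evaluate g(x).
g(-1.1408) = 3*-1.1408 - 15 = -18.4224
Step 3: Compute Lagrangian.
L = 6.3411 + 5*-18.4224 = -85.7709


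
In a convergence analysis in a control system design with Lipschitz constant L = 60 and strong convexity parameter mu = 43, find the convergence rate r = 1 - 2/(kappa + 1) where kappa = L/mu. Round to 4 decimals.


Step 1: Compute the condition number.
kappa = L/mu = 60/43 = 1.3953
Step 2: Compute the convergence rate.
r = 1 - 2/(kappa + 1) = 1 - 2*mu/(L + mu) = (L - mu)/(L + mu) = 17/103 = 0.165


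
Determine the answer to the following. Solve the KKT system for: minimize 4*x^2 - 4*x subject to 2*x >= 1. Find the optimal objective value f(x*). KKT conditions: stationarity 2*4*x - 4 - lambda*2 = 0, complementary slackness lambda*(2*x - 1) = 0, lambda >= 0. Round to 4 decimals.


Step 1: Try lambda = 0 (constraint inactive).
Stationarity: 2*4*x - 4 = 0
x* = 4/(2*4) = 0.5
Check constraint: 2*0.5 = 1.0 >= 1 -- satisfied.
Step 2: Compute optimal value.
f(x*) = 4*0.5^2 - 4*0.5 = -1.0


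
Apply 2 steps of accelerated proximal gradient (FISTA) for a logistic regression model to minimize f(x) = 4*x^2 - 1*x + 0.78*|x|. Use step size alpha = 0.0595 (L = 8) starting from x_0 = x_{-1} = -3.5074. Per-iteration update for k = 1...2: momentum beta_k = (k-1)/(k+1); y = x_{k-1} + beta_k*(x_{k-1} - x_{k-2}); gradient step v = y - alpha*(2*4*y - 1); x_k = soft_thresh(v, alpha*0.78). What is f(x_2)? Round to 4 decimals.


FISTA on f(x) = 4*x^2 - 1*x + 0.78*|x|
L = 8, alpha = 0.0595
Iteration 1: beta = 0.0, y = -3.5074 + 0.0*(-3.5074 + 3.5074) = -3.5074
  grad(y) = -29.0592, v = y - alpha*grad = -1.7784
  prox(v) = soft_thresh(-1.7784, 0.0464) = -1.732
Iteration 2: beta = 0.3333, y = -1.732 + 0.3333*(-1.732 + 3.5074) = -1.1402
  grad(y) = -10.1213, v = y - alpha*grad = -0.5379
  prox(v) = soft_thresh(-0.5379, 0.0464) = -0.4915
f(x_2) = 4*(-0.4915)^2 - 1*(-0.4915) + 0.78*|-0.4915| = 1.8413


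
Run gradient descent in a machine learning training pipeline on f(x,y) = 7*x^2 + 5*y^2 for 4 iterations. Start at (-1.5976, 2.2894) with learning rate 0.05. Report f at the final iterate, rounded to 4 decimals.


Gradient descent on f(x,y) = 7*x^2 + 5*y^2.
Starting point: (-1.5976, 2.2894), alpha = 0.05
Step 1: grad_x = 2*7*-1.5976 = -22.3664, grad_y = 2*5*2.2894 = 22.894
  x_1 = -1.5976 - 0.05*-22.3664 = -0.4793
  y_1 = 2.2894 - 0.05*22.894 = 1.1447
Step 2: grad_x = 2*7*-0.4793 = -6.7099, grad_y = 2*5*1.1447 = 11.447
  x_2 = -0.4793 - 0.05*-6.7099 = -0.1438
  y_2 = 1.1447 - 0.05*11.447 = 0.5724
Step 3: grad_x = 2*7*-0.1438 = -2.013, grad_y = 2*5*0.5724 = 5.7235
  x_3 = -0.1438 - 0.05*-2.013 = -0.0431
  y_3 = 0.5724 - 0.05*5.7235 = 0.2862
Step 4: grad_x = 2*7*-0.0431 = -0.6039, grad_y = 2*5*0.2862 = 2.8618
  x_4 = -0.0431 - 0.05*-0.6039 = -0.0129
  y_4 = 0.2862 - 0.05*2.8618 = 0.1431
f(-0.0129, 0.1431) = 7*(-0.0129)^2 + 5*0.1431^2 = 0.1035


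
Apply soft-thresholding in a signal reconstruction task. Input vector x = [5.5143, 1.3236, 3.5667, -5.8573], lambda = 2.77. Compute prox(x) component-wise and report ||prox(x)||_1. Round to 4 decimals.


Soft-thresholding with lambda = 2.77:
prox(5.5143) = sign(5.5143)*max(|5.5143| - 2.77, 0) = 2.7443
prox(1.3236) = sign(1.3236)*max(|1.3236| - 2.77, 0) = 0.0
prox(3.5667) = sign(3.5667)*max(|3.5667| - 2.77, 0) = 0.7967
prox(-5.8573) = sign(-5.8573)*max(|-5.8573| - 2.77, 0) = -3.0873
prox(x) = [2.7443, 0.0, 0.7967, -3.0873]
||prox(x)||_1 = 2.7443 + 0.0 + 0.7967 + 3.0873 = 6.6283


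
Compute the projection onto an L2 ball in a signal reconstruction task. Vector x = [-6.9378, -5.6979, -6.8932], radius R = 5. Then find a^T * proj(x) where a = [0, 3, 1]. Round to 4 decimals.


Step 1: Compute ||x|| (intermediates to 6 decimals).
||x|| = sqrt((-6.9378)^2 + (-5.6979)^2 + (-6.8932)^2) = 11.318805
Step 2: Project.
Since ||x|| > R, scale = R/||x|| = 5/11.318805 = 0.441743, proj(x) = scale * x
proj(x) = [-3.064725, -2.517007, -3.045023]
Step 3: Dot product.
a^T * proj(x) = 0*(-3.064725) + 3*(-2.517007) + 1*(-3.045023) = -10.596


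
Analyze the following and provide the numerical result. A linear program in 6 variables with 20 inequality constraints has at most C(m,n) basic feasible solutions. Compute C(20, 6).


Each vertex corresponds to some choice of n active constraints out of m, so the number of vertices is at most C(m, n) = m! / (n!(m-n)!).
m = 20, n = 6
Numerator: 20 * 19 * 18 * 17 * 16 * 15
Denominator: 6! = 720
C(20, 6) = 38760


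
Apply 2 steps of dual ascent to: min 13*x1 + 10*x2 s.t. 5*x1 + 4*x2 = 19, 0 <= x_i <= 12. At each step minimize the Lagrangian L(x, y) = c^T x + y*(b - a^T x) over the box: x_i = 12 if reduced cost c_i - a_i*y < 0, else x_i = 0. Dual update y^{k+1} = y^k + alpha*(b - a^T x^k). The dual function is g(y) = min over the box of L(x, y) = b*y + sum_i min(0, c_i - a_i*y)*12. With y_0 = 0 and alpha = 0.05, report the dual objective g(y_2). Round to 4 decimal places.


Dual ascent for LP: min 13*x1 + 10*x2, 5*x1 + 4*x2 = 19, 0 <= x_i <= 12
Step 1: y^k = 0.0, reduced costs: (13.0, 10.0)
  x^k = (0.0, 0.0), subgradient = b - a^T x = 19.0
  y^{k+1} = 0.0 + 0.05*19.0 = 0.95
Step 2: y^k = 0.95, reduced costs: (8.25, 6.2)
  x^k = (0.0, 0.0), subgradient = b - a^T x = 19.0
  y^{k+1} = 0.95 + 0.05*19.0 = 1.9
Dual objective at y_2 = 1.9: reduced costs (3.5, 2.4), box minimizer x = (0.0, 0.0)
g(y_2) = b*y + (c1 - a1*y)*x1 + (c2 - a2*y)*x2 = 19*1.9 + 3.5*0.0 + 2.4*0.0 = 36.1 + 0.0 + 0.0 = 36.1


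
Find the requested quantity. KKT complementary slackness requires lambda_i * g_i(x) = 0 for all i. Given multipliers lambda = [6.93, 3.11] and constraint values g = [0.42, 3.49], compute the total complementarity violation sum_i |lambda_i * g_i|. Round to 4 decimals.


KKT complementary slackness check:
lambda_1 * g_1 = 6.93 * 0.42 = 2.9106
lambda_2 * g_2 = 3.11 * 3.49 = 10.8539
Total violation = 2.9106 + 10.8539 = 13.7645


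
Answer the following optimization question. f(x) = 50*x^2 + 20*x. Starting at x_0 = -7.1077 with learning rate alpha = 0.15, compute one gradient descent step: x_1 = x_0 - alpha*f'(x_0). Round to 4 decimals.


We compute the gradient at x_0 and apply the update.
f'(x) = 100*x + 20
f'(-7.1077) = 100*-7.1077 + 20 = -690.77
x_1 = -7.1077 - 0.15*-690.77 = 96.5078


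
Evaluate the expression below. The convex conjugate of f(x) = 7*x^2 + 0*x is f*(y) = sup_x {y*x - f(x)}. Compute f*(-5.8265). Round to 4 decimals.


f*(y) = sup_x {y*x - a*x^2 - b*x} = sup_x {(y-b)*x - a*x^2}
FOC: (y - b) - 2a*x = 0 => x* = (y - b)/(2a)
x* = (-5.8265 - 0)/(2*7) = -0.4162
f*(-5.8265) = (y-b)^2/(4a) = (-5.8265 - 0)^2/(4*7)
= 33.9481/28 = 1.2124


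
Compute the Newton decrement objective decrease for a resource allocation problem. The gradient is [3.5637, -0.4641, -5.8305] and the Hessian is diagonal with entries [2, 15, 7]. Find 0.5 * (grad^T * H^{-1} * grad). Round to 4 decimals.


Step 1: H is diagonal, so H^(-1) * g = [1.7819, -0.0309, -0.8329].
Step 2: g^T H^(-1) g = sum_i g_i^2 / H_ii
  = (3.5637)^2/2 + (-0.4641)^2/15 + (-5.8305)^2/7
  = 6.35 + 0.0144 + 4.8564 = 11.2207
Step 3: Objective decrease = 0.5 * g^T H^(-1) g = 5.6104


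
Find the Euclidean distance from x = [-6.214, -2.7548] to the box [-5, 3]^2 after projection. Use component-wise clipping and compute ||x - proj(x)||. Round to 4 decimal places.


Project each component onto [-5, 3].
clip(-6.214) = -5.0, clip(-2.7548) = -2.7548
Projection = [-5.0, -2.7548]
Squared diffs: [1.4738, 0.0]
Distance = sqrt(1.4738) = 1.214


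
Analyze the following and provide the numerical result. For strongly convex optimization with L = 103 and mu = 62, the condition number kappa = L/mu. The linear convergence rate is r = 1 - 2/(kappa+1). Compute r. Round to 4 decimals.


Step 1: Compute the condition number.
kappa = L/mu = 103/62 = 1.6613
Step 2: Compute the convergence rate.
r = 1 - 2/(kappa + 1) = 1 - 2*mu/(L + mu) = (L - mu)/(L + mu) = 41/165 = 0.2485


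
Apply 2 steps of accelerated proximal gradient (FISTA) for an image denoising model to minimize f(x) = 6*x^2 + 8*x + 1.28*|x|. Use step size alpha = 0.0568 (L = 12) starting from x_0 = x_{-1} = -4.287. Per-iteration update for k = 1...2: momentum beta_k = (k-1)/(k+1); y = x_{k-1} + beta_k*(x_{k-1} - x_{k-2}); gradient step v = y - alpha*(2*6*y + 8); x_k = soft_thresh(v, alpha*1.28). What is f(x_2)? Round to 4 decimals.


FISTA on f(x) = 6*x^2 + 8*x + 1.28*|x|
L = 12, alpha = 0.0568
Iteration 1: beta = 0.0, y = -4.287 + 0.0*(-4.287 + 4.287) = -4.287
  grad(y) = -43.444, v = y - alpha*grad = -1.8194
  prox(v) = soft_thresh(-1.8194, 0.0727) = -1.7467
Iteration 2: beta = 0.3333, y = -1.7467 + 0.3333*(-1.7467 + 4.287) = -0.8999
  grad(y) = -2.7988, v = y - alpha*grad = -0.7409
  prox(v) = soft_thresh(-0.7409, 0.0727) = -0.6682
f(x_2) = 6*(-0.6682)^2 + 8*(-0.6682) + 1.28*|-0.6682| = -1.8113


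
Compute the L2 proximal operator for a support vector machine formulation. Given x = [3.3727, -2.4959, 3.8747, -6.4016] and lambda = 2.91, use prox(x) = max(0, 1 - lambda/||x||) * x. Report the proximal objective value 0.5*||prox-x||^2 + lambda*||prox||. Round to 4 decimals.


Step 1: Compute ||x||.
||x|| = 8.579
Step 2: Compute scaling factor.
scale = max(0, 1 - 2.91/8.579) = 0.6608
Step 3: prox(x) = [2.2287, -1.6493, 2.5604, -4.2302]
||prox(x)|| = 5.669
Step 4: Proximal objective.
0.5*||prox-x||^2 = 4.2341
lambda*||prox|| = 16.4968
Total = 20.7307


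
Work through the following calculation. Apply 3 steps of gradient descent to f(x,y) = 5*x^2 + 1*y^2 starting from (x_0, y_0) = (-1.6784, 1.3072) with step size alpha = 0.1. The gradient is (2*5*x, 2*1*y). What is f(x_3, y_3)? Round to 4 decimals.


Gradient descent on f(x,y) = 5*x^2 + 1*y^2.
Starting point: (-1.6784, 1.3072), alpha = 0.1
Step 1: grad_x = 2*5*-1.6784 = -16.784, grad_y = 2*1*1.3072 = 2.6144
  x_1 = -1.6784 - 0.1*-16.784 = 0.0
  y_1 = 1.3072 - 0.1*2.6144 = 1.0458
Step 2: grad_x = 2*5*0.0 = 0.0, grad_y = 2*1*1.0458 = 2.0915
  x_2 = 0.0 - 0.1*0.0 = 0.0
  y_2 = 1.0458 - 0.1*2.0915 = 0.8366
Step 3: grad_x = 2*5*0.0 = 0.0, grad_y = 2*1*0.8366 = 1.6732
  x_3 = 0.0 - 0.1*0.0 = 0.0
  y_3 = 0.8366 - 0.1*1.6732 = 0.6693
f(0.0, 0.6693) = 5*0.0^2 + 1*0.6693^2 = 0.4479
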